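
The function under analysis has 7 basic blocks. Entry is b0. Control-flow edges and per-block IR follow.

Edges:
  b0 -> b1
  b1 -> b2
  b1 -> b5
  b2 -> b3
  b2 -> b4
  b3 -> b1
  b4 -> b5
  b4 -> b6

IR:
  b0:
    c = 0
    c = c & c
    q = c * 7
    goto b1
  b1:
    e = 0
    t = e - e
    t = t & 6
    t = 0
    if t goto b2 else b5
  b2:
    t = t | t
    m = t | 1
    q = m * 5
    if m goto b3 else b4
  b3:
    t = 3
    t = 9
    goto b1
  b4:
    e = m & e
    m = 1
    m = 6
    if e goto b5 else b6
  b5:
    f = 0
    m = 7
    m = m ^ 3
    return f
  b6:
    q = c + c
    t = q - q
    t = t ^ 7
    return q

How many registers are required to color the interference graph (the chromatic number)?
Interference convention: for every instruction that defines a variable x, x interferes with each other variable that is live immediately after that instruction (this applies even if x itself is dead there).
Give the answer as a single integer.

Block summaries:
  b0 def {c,q} use ∅
  b1 def {e,t} use ∅
  b2 def {m,q,t} use {t}
  b3 def {t} use ∅
  b4 def {e,m} use {e,m}
  b5 def {f,m} use ∅
  b6 def {q,t} use {c}

Backward fixpoint:
  b0: in=∅ out={c}
  b1: in={c} out={c,e,t}
  b2: in={c,e,t} out={c,e,m}
  b3: in={c} out={c}
  b4: in={c,e,m} out={c}
  b5: in=∅ out=∅
  b6: in={c} out=∅

Interference:
  c↔{e,m,q,t}
  e↔{c,m,q,t}
  f↔{m}
  m↔{c,e,f,q}
  q↔{c,e,m,t}
  t↔{c,e,q}

Chromatic number:
  lower bound: {c,e,m,q} mutually conflict ⇒ χ ≥ 4
  4-colouring: r0={c,f}  r1={e}  r2={m,t}  r3={q}
  χ = 4

Answer: 4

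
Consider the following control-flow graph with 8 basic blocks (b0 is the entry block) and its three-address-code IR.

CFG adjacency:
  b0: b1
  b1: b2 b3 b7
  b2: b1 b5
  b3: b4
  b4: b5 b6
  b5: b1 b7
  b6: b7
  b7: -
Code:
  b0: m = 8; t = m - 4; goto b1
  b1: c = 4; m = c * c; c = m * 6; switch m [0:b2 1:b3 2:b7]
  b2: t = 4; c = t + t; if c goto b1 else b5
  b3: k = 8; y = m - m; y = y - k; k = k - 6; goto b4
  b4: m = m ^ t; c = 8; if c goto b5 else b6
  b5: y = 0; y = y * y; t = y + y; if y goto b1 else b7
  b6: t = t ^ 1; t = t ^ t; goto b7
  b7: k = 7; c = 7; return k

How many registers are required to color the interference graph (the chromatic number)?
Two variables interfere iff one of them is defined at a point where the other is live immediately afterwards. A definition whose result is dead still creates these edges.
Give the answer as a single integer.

Answer: 4

Working:
Per-block:
  b0: {m,t} / ∅
  b1: {c,m} / ∅
  b2: {c,t} / ∅
  b3: {k,y} / {m}
  b4: {c,m} / {m,t}
  b5: {t,y} / ∅
  b6: {t} / {t}
  b7: {c,k} / ∅

Live sets:
  b0 li=∅ lo={t}
  b1 li={t} lo={m,t}
  b2 li=∅ lo={t}
  b3 li={m,t} lo={m,t}
  b4 li={m,t} lo={t}
  b5 li=∅ lo={t}
  b6 li={t} lo=∅
  b7 li=∅ lo=∅

Interfere edges:
  c: {k,m,t}
  k: {c,m,t,y}
  m: {c,k,t,y}
  t: {c,k,m,y}
  y: {k,m,t}

Registers:
  lower bound: {c,k,m,t} mutually conflict ⇒ χ ≥ 4
  assign c→c3 k→c0 m→c1 t→c2 y→c3 — no edge inside a register ⇒ χ ≤ 4
  χ = 4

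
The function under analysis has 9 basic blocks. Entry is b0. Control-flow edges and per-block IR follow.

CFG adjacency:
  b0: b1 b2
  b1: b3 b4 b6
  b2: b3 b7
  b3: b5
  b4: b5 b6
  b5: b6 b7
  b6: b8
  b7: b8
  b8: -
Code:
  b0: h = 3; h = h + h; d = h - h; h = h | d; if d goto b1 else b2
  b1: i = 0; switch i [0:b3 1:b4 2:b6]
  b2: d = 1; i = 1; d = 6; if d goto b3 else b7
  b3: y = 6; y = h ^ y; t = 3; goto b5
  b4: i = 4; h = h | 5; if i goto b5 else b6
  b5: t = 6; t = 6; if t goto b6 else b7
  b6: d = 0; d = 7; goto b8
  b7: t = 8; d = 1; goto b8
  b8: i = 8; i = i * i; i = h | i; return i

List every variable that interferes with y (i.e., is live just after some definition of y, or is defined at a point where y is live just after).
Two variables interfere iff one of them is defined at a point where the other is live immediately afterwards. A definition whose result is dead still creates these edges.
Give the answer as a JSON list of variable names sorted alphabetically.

Block summaries:
  b0: def={d,h} ue=∅
  b1: def={i} ue=∅
  b2: def={d,i} ue=∅
  b3: def={t,y} ue={h}
  b4: def={h,i} ue={h}
  b5: def={t} ue=∅
  b6: def={d} ue=∅
  b7: def={d,t} ue=∅
  b8: def={i} ue={h}

Live sets:
  live b0: ∅→{h}
  live b1: {h}→{h}
  live b2: {h}→{h}
  live b3: {h}→{h}
  live b4: {h}→{h}
  live b5: {h}→{h}
  live b6: {h}→{h}
  live b7: {h}→{h}
  live b8: {h}→∅

Interference:
  d: {h}
  h: {d,i,t,y}
  i: {h}
  t: {h}
  y: {h}

N(y) = ["h"]

Answer: ["h"]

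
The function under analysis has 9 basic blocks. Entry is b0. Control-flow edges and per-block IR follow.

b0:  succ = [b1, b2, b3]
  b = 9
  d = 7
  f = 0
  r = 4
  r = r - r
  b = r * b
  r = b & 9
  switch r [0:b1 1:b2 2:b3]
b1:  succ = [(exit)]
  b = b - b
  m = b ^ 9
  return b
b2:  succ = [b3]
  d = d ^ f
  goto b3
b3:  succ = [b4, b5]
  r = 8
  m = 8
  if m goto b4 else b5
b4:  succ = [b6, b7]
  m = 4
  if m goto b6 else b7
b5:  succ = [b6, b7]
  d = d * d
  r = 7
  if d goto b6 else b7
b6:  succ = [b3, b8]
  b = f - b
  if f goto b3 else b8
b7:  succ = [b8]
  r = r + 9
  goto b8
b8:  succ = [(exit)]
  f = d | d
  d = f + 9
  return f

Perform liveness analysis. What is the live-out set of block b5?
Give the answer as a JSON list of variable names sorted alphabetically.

Answer: ["b", "d", "f", "r"]

Analysis:
def/use:
  b0: def={b,d,f,r} ue=∅
  b1: def={b,m} ue={b}
  b2: def={d} ue={d,f}
  b3: def={m,r} ue=∅
  b4: def={m} ue=∅
  b5: def={d,r} ue={d}
  b6: def={b} ue={b,f}
  b7: def={r} ue={r}
  b8: def={d,f} ue={d}

Backward fixpoint:
  live b0: ∅→{b,d,f}
  live b1: {b}→∅
  live b2: {b,d,f}→{b,d,f}
  live b3: {b,d,f}→{b,d,f,r}
  live b4: {b,d,f,r}→{b,d,f,r}
  live b5: {b,d,f}→{b,d,f,r}
  live b6: {b,d,f}→{b,d,f}
  live b7: {d,r}→{d}
  live b8: {d}→∅

live-out(b5) = ["b", "d", "f", "r"]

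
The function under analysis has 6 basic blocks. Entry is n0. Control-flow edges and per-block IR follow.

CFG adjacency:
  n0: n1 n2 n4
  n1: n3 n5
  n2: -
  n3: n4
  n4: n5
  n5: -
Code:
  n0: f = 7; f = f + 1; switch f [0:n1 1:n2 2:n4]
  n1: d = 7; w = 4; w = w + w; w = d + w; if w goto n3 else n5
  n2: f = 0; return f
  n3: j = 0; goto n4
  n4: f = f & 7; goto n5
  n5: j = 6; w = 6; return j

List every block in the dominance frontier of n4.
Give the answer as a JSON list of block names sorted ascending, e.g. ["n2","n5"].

Answer: ["n5"]

Working:
idom tree: n1←n0 n2←n0 n3←n1 n4←n0 n5←n0
Join-block Dom:
  n4: preds {n0,n3}: {n0} ∩ {n0,n1,n3} = {n0}; idom=n0
  n5: preds {n1,n4}: {n0,n1} ∩ {n0,n4} = {n0}; idom=n0

DF walk-up:
  join n4 pred n0: · stop@n0
  join n4 pred n3: n3→n1 stop@n0
  join n5 pred n1: n1 stop@n0
  join n5 pred n4: n4 stop@n0
  n0 → ∅
  n1 → {n4,n5}
  n2 → ∅
  n3 → {n4}
  n4 → {n5}
  n5 → ∅

DF(n4) = ["n5"]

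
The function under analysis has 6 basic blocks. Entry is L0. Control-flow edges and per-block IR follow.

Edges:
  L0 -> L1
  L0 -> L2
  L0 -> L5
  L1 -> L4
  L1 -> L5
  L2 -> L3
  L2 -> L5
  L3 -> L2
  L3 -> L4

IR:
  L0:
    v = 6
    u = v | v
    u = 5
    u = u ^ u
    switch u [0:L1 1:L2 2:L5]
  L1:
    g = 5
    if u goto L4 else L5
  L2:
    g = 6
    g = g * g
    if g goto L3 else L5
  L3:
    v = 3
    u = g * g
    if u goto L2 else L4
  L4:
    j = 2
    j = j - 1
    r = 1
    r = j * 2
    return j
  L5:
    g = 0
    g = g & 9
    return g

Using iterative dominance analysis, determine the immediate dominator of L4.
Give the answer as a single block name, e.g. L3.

idom tree: L1←L0 L2←L0 L3←L2 L4←L0 L5←L0
Dom at joins:
  L2: preds {L0,L3}: {L0} ∩ {L0,L2,L3} = {L0}; idom=L0
  L4: preds {L1,L3}: {L0,L1} ∩ {L0,L2,L3} = {L0}; idom=L0
  L5: preds {L0,L1,L2}: {L0} ∩ {L0,L1} ∩ {L0,L2} = {L0}; idom=L0

idom(L4) = L0

Answer: L0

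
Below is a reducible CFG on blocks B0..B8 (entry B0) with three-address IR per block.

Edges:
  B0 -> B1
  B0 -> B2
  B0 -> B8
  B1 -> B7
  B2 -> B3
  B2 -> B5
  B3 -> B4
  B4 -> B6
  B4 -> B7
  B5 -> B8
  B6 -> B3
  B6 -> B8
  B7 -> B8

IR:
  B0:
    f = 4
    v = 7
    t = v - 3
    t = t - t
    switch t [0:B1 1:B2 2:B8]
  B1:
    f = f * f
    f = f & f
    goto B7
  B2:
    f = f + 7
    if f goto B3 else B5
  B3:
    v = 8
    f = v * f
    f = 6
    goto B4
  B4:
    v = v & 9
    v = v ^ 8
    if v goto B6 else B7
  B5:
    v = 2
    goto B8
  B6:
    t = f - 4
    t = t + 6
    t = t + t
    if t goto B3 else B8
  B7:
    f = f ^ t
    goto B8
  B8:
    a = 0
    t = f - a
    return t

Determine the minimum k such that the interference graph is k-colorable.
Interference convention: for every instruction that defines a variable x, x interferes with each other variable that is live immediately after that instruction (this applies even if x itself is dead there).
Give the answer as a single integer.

def/use:
  B0: {f,t,v} / ∅
  B1: {f} / {f}
  B2: {f} / {f}
  B3: {f,v} / {f}
  B4: {v} / {v}
  B5: {v} / ∅
  B6: {t} / {f}
  B7: {f} / {f,t}
  B8: {a,t} / {f}

Liveness:
  live B0: ∅→{f,t}
  live B1: {f,t}→{f,t}
  live B2: {f,t}→{f,t}
  live B3: {f,t}→{f,t,v}
  live B4: {f,t,v}→{f,t}
  live B5: {f}→{f}
  live B6: {f}→{f,t}
  live B7: {f,t}→{f}
  live B8: {f}→∅

Interference:
  a↔{f}
  f↔{a,t,v}
  t↔{f,v}
  v↔{f,t}

Registers:
  lower bound: {f,t,v} mutually conflict ⇒ χ ≥ 3
  assign a→R1 f→R0 t→R1 v→R2 — no edge inside a register ⇒ χ ≤ 3
  χ = 3

Answer: 3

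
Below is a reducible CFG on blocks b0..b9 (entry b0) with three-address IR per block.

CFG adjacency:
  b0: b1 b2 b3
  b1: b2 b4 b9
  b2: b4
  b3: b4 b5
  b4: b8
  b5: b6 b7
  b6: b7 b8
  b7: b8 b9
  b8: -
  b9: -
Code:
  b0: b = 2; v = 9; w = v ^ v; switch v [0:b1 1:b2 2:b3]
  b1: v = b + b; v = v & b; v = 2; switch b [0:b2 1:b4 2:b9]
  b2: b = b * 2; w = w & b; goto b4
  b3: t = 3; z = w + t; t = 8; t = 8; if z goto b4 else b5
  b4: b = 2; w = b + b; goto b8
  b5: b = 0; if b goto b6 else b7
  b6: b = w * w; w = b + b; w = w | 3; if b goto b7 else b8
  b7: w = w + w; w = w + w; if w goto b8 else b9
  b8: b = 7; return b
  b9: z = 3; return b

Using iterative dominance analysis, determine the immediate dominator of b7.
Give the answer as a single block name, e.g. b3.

Answer: b5

Analysis:
idom tree: b1←b0 b2←b0 b3←b0 b4←b0 b5←b3 b6←b5 b7←b5 b8←b0 b9←b0
Dom at joins:
  b2: preds {b0,b1}: {b0} ∩ {b0,b1} = {b0}; idom=b0
  b4: preds {b1,b2,b3}: {b0,b1} ∩ {b0,b2} ∩ {b0,b3} = {b0}; idom=b0
  b7: preds {b5,b6}: {b0,b3,b5} ∩ {b0,b3,b5,b6} = {b0,b3,b5}; idom=b5
  b8: preds {b4,b6,b7}: {b0,b4} ∩ {b0,b3,b5,b6} ∩ {b0,b3,b5,b7} = {b0}; idom=b0
  b9: preds {b1,b7}: {b0,b1} ∩ {b0,b3,b5,b7} = {b0}; idom=b0

idom(b7) = b5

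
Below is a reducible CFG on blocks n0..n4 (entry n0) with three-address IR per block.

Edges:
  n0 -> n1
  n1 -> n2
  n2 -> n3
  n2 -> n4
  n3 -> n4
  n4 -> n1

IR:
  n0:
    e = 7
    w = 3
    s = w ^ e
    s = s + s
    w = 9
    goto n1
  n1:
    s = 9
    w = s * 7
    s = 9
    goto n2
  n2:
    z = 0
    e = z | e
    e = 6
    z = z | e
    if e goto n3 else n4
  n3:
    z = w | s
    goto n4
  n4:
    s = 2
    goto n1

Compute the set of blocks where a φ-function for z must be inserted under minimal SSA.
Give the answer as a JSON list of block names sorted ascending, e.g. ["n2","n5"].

idom tree: n1←n0 n2←n1 n3←n2 n4←n2
Dom∩ at merges:
  n1: preds {n0,n4}: {n0} ∩ {n0,n1,n2,n4} = {n0}; idom=n0
  n4: preds {n2,n3}: {n0,n1,n2} ∩ {n0,n1,n2,n3} = {n0,n1,n2}; idom=n2

DF walk-up:
  n1←n0: walk · to n0
  n1←n4: walk n4→n2→n1 to n0
  n4←n2: walk · to n2
  n4←n3: walk n3 to n2
  DF(n0)=∅
  DF(n1)={n1}
  DF(n2)={n1}
  DF(n3)={n4}
  DF(n4)={n1}

φ for z: defs {n2,n3}
  DF⁺ = {n1,n4}

Answer: ["n1", "n4"]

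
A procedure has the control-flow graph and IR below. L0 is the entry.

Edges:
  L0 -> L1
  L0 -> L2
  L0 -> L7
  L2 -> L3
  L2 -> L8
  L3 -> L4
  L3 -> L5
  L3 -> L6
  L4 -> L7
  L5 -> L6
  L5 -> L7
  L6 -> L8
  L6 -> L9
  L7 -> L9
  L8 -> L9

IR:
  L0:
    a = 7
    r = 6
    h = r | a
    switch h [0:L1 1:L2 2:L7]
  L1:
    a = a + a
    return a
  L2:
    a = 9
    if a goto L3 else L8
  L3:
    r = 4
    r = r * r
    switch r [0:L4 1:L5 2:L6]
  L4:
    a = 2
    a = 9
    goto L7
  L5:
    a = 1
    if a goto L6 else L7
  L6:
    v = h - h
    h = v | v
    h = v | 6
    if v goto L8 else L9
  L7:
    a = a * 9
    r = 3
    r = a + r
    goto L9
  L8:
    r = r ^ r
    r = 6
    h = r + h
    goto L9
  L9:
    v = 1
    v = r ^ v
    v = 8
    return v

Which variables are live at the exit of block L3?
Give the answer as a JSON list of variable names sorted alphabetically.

Answer: ["h", "r"]

Working:
def/use:
  L0 def {a,h,r} use ∅
  L1 def {a} use {a}
  L2 def {a} use ∅
  L3 def {r} use ∅
  L4 def {a} use ∅
  L5 def {a} use ∅
  L6 def {h,v} use {h}
  L7 def {a,r} use {a}
  L8 def {h,r} use {h,r}
  L9 def {v} use {r}

Backward fixpoint:
  L0 li=∅ lo={a,h,r}
  L1 li={a} lo=∅
  L2 li={h,r} lo={h,r}
  L3 li={h} lo={h,r}
  L4 li=∅ lo={a}
  L5 li={h,r} lo={a,h,r}
  L6 li={h,r} lo={h,r}
  L7 li={a} lo={r}
  L8 li={h,r} lo={r}
  L9 li={r} lo=∅

live-out(L3) = ["h", "r"]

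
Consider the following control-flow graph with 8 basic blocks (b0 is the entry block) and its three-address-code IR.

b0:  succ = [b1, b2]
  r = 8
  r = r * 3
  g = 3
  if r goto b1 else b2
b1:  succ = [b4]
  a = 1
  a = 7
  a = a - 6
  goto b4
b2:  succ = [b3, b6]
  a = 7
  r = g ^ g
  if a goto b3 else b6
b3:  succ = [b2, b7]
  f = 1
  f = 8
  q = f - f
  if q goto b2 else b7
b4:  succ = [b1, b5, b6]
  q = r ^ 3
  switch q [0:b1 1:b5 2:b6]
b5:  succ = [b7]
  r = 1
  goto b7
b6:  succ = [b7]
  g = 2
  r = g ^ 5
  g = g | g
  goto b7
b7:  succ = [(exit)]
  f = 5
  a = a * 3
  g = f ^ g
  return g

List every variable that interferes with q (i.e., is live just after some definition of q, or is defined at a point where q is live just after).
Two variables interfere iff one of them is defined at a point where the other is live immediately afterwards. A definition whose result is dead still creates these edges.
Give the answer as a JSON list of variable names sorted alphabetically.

def/use:
  b0 def {g,r} use ∅
  b1 def {a} use ∅
  b2 def {a,r} use {g}
  b3 def {f,q} use ∅
  b4 def {q} use {r}
  b5 def {r} use ∅
  b6 def {g,r} use ∅
  b7 def {a,f,g} use {a,g}

Liveness:
  b0: in=∅ out={g,r}
  b1: in={g,r} out={a,g,r}
  b2: in={g} out={a,g}
  b3: in={a,g} out={a,g}
  b4: in={a,g,r} out={a,g,r}
  b5: in={a,g} out={a,g}
  b6: in={a} out={a,g}
  b7: in={a,g} out=∅

Interfere edges:
  a↔{f,g,q,r}
  f↔{a,g}
  g↔{a,f,q,r}
  q↔{a,g,r}
  r↔{a,g,q}

N(q) = ["a", "g", "r"]

Answer: ["a", "g", "r"]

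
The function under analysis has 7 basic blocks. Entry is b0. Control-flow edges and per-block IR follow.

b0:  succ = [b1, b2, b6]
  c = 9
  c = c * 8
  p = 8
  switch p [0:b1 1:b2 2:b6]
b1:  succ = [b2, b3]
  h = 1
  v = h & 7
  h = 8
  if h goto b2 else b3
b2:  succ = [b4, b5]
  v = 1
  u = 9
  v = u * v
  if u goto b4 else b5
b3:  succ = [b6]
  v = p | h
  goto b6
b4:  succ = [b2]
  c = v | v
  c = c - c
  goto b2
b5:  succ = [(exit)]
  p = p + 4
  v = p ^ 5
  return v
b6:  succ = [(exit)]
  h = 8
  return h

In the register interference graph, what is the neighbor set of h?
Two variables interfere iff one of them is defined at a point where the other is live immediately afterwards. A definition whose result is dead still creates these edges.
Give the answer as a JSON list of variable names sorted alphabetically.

Answer: ["p"]

Working:
Block summaries:
  b0: {c,p} / ∅
  b1: {h,v} / ∅
  b2: {u,v} / ∅
  b3: {v} / {h,p}
  b4: {c} / {v}
  b5: {p,v} / {p}
  b6: {h} / ∅

Liveness:
  b0: in=∅ out={p}
  b1: in={p} out={h,p}
  b2: in={p} out={p,v}
  b3: in={h,p} out=∅
  b4: in={p,v} out={p}
  b5: in={p} out=∅
  b6: in=∅ out=∅

Conflict graph:
  c — {p}
  h — {p}
  p — {c,h,u,v}
  u — {p,v}
  v — {p,u}

N(h) = ["p"]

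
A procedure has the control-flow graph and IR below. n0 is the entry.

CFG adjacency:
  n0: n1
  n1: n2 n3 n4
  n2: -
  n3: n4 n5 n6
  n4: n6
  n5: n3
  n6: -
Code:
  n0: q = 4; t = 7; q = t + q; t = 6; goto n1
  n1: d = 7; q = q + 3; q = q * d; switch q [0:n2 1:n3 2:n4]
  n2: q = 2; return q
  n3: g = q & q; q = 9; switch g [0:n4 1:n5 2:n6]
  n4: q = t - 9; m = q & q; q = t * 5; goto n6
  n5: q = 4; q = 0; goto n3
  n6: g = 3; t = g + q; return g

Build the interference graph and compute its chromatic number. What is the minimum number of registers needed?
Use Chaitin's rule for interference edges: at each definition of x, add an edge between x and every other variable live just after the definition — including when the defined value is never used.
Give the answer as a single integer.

Answer: 3

Working:
Per-block:
  n0: def={q,t} ue=∅
  n1: def={d,q} ue={q}
  n2: def={q} ue=∅
  n3: def={g,q} ue={q}
  n4: def={m,q} ue={t}
  n5: def={q} ue=∅
  n6: def={g,t} ue={q}

Liveness:
  n0: in=∅ out={q,t}
  n1: in={q,t} out={q,t}
  n2: in=∅ out=∅
  n3: in={q,t} out={q,t}
  n4: in={t} out={q}
  n5: in={t} out={q,t}
  n6: in={q} out=∅

Conflict graph:
  d: {q,t}
  g: {q,t}
  m: {t}
  q: {d,g,t}
  t: {d,g,m,q}

Chromatic number:
  lower bound: {d,q,t} mutually conflict ⇒ χ ≥ 3
  assign d→r2 g→r2 m→r1 q→r1 t→r0 — no edge inside a register ⇒ χ ≤ 3
  χ = 3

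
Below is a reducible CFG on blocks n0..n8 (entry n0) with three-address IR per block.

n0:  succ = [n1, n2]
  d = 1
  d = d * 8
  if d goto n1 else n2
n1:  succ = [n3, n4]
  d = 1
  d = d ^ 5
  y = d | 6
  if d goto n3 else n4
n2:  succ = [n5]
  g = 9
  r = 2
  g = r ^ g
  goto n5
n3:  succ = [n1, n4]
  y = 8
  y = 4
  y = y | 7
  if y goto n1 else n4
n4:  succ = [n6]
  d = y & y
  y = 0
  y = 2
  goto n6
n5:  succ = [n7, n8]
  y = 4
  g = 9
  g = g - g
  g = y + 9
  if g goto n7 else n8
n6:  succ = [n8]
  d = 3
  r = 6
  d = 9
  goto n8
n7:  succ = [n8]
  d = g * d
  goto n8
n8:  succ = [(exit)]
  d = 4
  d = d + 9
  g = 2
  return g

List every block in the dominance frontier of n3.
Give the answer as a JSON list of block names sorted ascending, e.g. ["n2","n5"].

idom tree: n1←n0 n2←n0 n3←n1 n4←n1 n5←n2 n6←n4 n7←n5 n8←n0
Dom at joins:
  n1: preds {n0,n3}: {n0} ∩ {n0,n1,n3} = {n0}; idom=n0
  n4: preds {n1,n3}: {n0,n1} ∩ {n0,n1,n3} = {n0,n1}; idom=n1
  n8: preds {n5,n6,n7}: {n0,n2,n5} ∩ {n0,n1,n4,n6} ∩ {n0,n2,n5,n7} = {n0}; idom=n0

DF derivation:
  n1←n0: walk · to n0
  n1←n3: walk n3→n1 to n0
  n4←n1: walk · to n1
  n4←n3: walk n3 to n1
  n8←n5: walk n5→n2 to n0
  n8←n6: walk n6→n4→n1 to n0
  n8←n7: walk n7→n5→n2 to n0
  DF(n0)=∅
  DF(n1)={n1,n8}
  DF(n2)={n8}
  DF(n3)={n1,n4}
  DF(n4)={n8}
  DF(n5)={n8}
  DF(n6)={n8}
  DF(n7)={n8}
  DF(n8)=∅

DF(n3) = ["n1", "n4"]

Answer: ["n1", "n4"]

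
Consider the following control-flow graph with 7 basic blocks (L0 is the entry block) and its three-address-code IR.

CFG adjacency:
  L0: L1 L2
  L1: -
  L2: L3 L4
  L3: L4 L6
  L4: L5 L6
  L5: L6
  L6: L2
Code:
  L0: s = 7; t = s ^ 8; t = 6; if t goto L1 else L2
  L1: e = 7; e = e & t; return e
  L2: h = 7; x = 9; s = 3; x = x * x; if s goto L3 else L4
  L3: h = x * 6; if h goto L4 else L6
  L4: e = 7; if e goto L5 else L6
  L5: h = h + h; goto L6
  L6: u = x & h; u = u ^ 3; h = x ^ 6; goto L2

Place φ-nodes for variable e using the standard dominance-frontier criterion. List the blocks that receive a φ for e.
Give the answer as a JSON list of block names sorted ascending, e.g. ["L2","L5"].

idom tree: L1←L0 L2←L0 L3←L2 L4←L2 L5←L4 L6←L2
Dom at joins:
  L2: preds {L0,L6}: {L0} ∩ {L0,L2,L6} = {L0}; idom=L0
  L4: preds {L2,L3}: {L0,L2} ∩ {L0,L2,L3} = {L0,L2}; idom=L2
  L6: preds {L3,L4,L5}: {L0,L2,L3} ∩ {L0,L2,L4} ∩ {L0,L2,L4,L5} = {L0,L2}; idom=L2

DF walk-up:
  join L2 pred L0: · stop@L0
  join L2 pred L6: L6→L2 stop@L0
  join L4 pred L2: · stop@L2
  join L4 pred L3: L3 stop@L2
  join L6 pred L3: L3 stop@L2
  join L6 pred L4: L4 stop@L2
  join L6 pred L5: L5→L4 stop@L2
  L0 → ∅
  L1 → ∅
  L2 → {L2}
  L3 → {L4,L6}
  L4 → {L6}
  L5 → {L6}
  L6 → {L2}

φ for e: defs {L1,L4}
  DF⁺ = {L2,L6}

Answer: ["L2", "L6"]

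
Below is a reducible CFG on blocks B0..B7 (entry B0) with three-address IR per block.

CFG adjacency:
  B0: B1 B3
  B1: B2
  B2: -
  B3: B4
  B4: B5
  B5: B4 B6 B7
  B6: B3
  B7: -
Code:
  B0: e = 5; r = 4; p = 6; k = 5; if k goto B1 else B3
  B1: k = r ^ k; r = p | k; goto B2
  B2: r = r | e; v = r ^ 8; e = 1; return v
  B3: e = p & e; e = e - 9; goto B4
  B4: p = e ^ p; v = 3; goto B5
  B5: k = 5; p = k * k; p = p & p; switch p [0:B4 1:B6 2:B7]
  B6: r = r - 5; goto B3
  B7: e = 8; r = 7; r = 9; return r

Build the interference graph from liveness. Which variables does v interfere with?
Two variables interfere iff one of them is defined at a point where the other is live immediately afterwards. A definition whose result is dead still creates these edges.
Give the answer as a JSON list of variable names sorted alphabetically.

Answer: ["e", "r"]

Analysis:
def/use:
  B0 def {e,k,p,r} use ∅
  B1 def {k,r} use {k,p,r}
  B2 def {e,r,v} use {e,r}
  B3 def {e} use {e,p}
  B4 def {p,v} use {e,p}
  B5 def {k,p} use ∅
  B6 def {r} use {r}
  B7 def {e,r} use ∅

Live sets:
  B0: in=∅ out={e,k,p,r}
  B1: in={e,k,p,r} out={e,r}
  B2: in={e,r} out=∅
  B3: in={e,p,r} out={e,p,r}
  B4: in={e,p,r} out={e,r}
  B5: in={e,r} out={e,p,r}
  B6: in={e,p,r} out={e,p,r}
  B7: in=∅ out=∅

Conflict graph:
  e — {k,p,r,v}
  k — {e,p,r}
  p — {e,k,r}
  r — {e,k,p,v}
  v — {e,r}

N(v) = ["e", "r"]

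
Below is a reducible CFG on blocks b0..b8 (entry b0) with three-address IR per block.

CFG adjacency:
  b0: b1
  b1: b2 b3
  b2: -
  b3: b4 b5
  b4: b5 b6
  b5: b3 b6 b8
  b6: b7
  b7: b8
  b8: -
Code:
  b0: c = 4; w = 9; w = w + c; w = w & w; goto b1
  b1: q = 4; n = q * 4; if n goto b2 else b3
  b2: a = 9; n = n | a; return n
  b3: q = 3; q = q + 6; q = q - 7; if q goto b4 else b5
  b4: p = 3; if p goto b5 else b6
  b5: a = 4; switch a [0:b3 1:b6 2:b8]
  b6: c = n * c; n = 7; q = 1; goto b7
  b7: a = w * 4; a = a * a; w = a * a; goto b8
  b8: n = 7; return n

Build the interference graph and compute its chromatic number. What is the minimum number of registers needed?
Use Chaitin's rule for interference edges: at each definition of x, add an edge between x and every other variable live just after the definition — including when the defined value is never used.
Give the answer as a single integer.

Answer: 4

Analysis:
def/use:
  b0 def {c,w} use ∅
  b1 def {n,q} use ∅
  b2 def {a,n} use {n}
  b3 def {q} use ∅
  b4 def {p} use ∅
  b5 def {a} use ∅
  b6 def {c,n,q} use {c,n}
  b7 def {a,w} use {w}
  b8 def {n} use ∅

Backward fixpoint:
  b0: in=∅ out={c,w}
  b1: in={c,w} out={c,n,w}
  b2: in={n} out=∅
  b3: in={c,n,w} out={c,n,w}
  b4: in={c,n,w} out={c,n,w}
  b5: in={c,n,w} out={c,n,w}
  b6: in={c,n,w} out={w}
  b7: in={w} out=∅
  b8: in=∅ out=∅

Conflict graph:
  a: {c,n,w}
  c: {a,n,p,q,w}
  n: {a,c,p,q,w}
  p: {c,n,w}
  q: {c,n,w}
  w: {a,c,n,p,q}

Chromatic number:
  lower bound: {a,c,n,w} mutually conflict ⇒ χ ≥ 4
  4-colouring: R0={c}  R1={n}  R2={w}  R3={a,p,q}
  χ = 4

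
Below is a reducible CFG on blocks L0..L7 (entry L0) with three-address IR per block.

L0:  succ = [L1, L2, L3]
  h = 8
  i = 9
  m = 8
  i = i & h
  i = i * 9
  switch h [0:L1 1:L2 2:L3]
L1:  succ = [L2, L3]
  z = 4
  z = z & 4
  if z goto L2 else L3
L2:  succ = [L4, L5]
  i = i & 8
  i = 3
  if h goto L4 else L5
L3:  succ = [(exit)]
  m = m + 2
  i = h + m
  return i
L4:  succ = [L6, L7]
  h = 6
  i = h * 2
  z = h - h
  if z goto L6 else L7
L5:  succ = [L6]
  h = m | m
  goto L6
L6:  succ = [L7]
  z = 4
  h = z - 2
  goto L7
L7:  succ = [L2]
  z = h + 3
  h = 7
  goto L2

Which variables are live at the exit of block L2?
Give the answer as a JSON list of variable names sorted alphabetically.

def/use:
  L0 def {h,i,m} use ∅
  L1 def {z} use ∅
  L2 def {i} use {h,i}
  L3 def {i,m} use {h,m}
  L4 def {h,i,z} use ∅
  L5 def {h} use {m}
  L6 def {h,z} use ∅
  L7 def {h,z} use {h}

Live sets:
  L0 li=∅ lo={h,i,m}
  L1 li={h,i,m} lo={h,i,m}
  L2 li={h,i,m} lo={i,m}
  L3 li={h,m} lo=∅
  L4 li={m} lo={h,i,m}
  L5 li={i,m} lo={i,m}
  L6 li={i,m} lo={h,i,m}
  L7 li={h,i,m} lo={h,i,m}

live-out(L2) = ["i", "m"]

Answer: ["i", "m"]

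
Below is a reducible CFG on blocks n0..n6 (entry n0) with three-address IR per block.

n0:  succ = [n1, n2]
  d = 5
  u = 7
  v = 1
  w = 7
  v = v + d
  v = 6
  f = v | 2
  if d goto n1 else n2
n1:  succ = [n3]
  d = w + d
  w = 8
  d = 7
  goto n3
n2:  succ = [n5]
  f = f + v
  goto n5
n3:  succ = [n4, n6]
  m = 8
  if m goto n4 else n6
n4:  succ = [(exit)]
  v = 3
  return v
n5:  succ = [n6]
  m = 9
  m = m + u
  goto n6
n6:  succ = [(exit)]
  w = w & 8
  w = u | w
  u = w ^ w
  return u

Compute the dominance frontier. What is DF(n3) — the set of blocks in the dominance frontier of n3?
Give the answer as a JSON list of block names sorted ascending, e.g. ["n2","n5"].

idom tree: n1←n0 n2←n0 n3←n1 n4←n3 n5←n2 n6←n0
Dom∩ at merges:
  n6: preds {n3,n5}: {n0,n1,n3} ∩ {n0,n2,n5} = {n0}; idom=n0

Frontier:
  join n6 pred n3: n3→n1 stop@n0
  join n6 pred n5: n5→n2 stop@n0
  DF(n0)=∅
  DF(n1)={n6}
  DF(n2)={n6}
  DF(n3)={n6}
  DF(n4)=∅
  DF(n5)={n6}
  DF(n6)=∅

DF(n3) = ["n6"]

Answer: ["n6"]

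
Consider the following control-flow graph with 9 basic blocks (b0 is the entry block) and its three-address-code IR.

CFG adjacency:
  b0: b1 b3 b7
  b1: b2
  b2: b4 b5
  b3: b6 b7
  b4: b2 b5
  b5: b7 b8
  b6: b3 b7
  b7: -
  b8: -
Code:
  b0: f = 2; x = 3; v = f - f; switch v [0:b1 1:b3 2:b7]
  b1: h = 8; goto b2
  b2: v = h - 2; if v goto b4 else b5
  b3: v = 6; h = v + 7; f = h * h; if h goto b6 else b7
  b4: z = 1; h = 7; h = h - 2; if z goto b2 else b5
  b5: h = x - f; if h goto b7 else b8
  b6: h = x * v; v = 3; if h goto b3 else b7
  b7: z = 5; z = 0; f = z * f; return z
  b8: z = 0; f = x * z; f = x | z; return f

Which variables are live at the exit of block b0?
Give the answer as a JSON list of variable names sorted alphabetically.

Block summaries:
  b0: def={f,v,x} ue=∅
  b1: def={h} ue=∅
  b2: def={v} ue={h}
  b3: def={f,h,v} ue=∅
  b4: def={h,z} ue=∅
  b5: def={h} ue={f,x}
  b6: def={h,v} ue={v,x}
  b7: def={f,z} ue={f}
  b8: def={f,z} ue={x}

Backward fixpoint:
  b0: in=∅ out={f,x}
  b1: in={f,x} out={f,h,x}
  b2: in={f,h,x} out={f,x}
  b3: in={x} out={f,v,x}
  b4: in={f,x} out={f,h,x}
  b5: in={f,x} out={f,x}
  b6: in={f,v,x} out={f,x}
  b7: in={f} out=∅
  b8: in={x} out=∅

live-out(b0) = ["f", "x"]

Answer: ["f", "x"]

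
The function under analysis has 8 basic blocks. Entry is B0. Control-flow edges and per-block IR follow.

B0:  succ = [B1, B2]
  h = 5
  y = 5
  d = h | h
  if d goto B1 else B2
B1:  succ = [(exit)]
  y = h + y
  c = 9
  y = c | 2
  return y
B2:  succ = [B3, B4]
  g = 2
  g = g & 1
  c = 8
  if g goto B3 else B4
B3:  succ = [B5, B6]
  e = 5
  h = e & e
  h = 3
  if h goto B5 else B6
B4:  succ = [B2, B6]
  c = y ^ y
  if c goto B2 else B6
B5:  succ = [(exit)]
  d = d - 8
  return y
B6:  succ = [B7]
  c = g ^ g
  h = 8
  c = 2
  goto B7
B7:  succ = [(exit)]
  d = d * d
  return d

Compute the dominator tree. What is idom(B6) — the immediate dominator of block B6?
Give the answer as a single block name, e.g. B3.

idom tree: B1←B0 B2←B0 B3←B2 B4←B2 B5←B3 B6←B2 B7←B6
Dom∩ at merges:
  B2: preds {B0,B4}: {B0} ∩ {B0,B2,B4} = {B0}; idom=B0
  B6: preds {B3,B4}: {B0,B2,B3} ∩ {B0,B2,B4} = {B0,B2}; idom=B2

idom(B6) = B2

Answer: B2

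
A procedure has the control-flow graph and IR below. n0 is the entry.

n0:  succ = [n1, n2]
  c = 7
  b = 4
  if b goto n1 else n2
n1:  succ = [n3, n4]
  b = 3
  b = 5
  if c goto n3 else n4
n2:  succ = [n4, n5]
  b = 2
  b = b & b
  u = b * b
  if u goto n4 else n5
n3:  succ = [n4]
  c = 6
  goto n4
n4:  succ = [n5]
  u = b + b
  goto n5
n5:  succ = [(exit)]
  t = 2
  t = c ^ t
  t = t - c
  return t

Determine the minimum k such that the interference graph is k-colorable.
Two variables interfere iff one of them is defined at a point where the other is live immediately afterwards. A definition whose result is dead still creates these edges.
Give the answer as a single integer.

def/use:
  n0: {b,c} / ∅
  n1: {b} / {c}
  n2: {b,u} / ∅
  n3: {c} / ∅
  n4: {u} / {b}
  n5: {t} / {c}

Liveness:
  n0 li=∅ lo={c}
  n1 li={c} lo={b,c}
  n2 li={c} lo={b,c}
  n3 li={b} lo={b,c}
  n4 li={b,c} lo={c}
  n5 li={c} lo=∅

Interference:
  b↔{c,u}
  c↔{b,t,u}
  t↔{c}
  u↔{b,c}

Registers:
  lower bound: {b,c,u} mutually conflict ⇒ χ ≥ 3
  assign b→c1 c→c0 t→c1 u→c2 — no edge inside a register ⇒ χ ≤ 3
  χ = 3

Answer: 3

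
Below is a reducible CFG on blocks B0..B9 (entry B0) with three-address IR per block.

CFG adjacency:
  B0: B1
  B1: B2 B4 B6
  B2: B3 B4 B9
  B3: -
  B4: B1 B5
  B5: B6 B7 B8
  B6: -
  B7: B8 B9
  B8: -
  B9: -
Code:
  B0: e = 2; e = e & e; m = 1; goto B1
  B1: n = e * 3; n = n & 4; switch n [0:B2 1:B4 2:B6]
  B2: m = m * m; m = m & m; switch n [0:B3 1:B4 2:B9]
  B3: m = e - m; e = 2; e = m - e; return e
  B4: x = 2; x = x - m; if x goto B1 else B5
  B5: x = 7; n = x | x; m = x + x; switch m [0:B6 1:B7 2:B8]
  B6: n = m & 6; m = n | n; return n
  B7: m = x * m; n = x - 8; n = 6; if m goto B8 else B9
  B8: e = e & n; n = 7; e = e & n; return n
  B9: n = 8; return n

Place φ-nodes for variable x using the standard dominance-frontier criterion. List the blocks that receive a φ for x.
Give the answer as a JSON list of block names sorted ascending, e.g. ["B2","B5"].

Answer: ["B1", "B6", "B9"]

Analysis:
idom tree: B1←B0 B2←B1 B3←B2 B4←B1 B5←B4 B6←B1 B7←B5 B8←B5 B9←B1
Dom at joins:
  B1: preds {B0,B4}: {B0} ∩ {B0,B1,B4} = {B0}; idom=B0
  B4: preds {B1,B2}: {B0,B1} ∩ {B0,B1,B2} = {B0,B1}; idom=B1
  B6: preds {B1,B5}: {B0,B1} ∩ {B0,B1,B4,B5} = {B0,B1}; idom=B1
  B8: preds {B5,B7}: {B0,B1,B4,B5} ∩ {B0,B1,B4,B5,B7} = {B0,B1,B4,B5}; idom=B5
  B9: preds {B2,B7}: {B0,B1,B2} ∩ {B0,B1,B4,B5,B7} = {B0,B1}; idom=B1

Frontier:
  B1←B0: walk · to B0
  B1←B4: walk B4→B1 to B0
  B4←B1: walk · to B1
  B4←B2: walk B2 to B1
  B6←B1: walk · to B1
  B6←B5: walk B5→B4 to B1
  B8←B5: walk · to B5
  B8←B7: walk B7 to B5
  B9←B2: walk B2 to B1
  B9←B7: walk B7→B5→B4 to B1
  B0: DF=∅
  B1: DF={B1}
  B2: DF={B4,B9}
  B3: DF=∅
  B4: DF={B1,B6,B9}
  B5: DF={B6,B9}
  B6: DF=∅
  B7: DF={B8,B9}
  B8: DF=∅
  B9: DF=∅

φ for x: defs {B4,B5}
  DF⁺ = {B1,B6,B9}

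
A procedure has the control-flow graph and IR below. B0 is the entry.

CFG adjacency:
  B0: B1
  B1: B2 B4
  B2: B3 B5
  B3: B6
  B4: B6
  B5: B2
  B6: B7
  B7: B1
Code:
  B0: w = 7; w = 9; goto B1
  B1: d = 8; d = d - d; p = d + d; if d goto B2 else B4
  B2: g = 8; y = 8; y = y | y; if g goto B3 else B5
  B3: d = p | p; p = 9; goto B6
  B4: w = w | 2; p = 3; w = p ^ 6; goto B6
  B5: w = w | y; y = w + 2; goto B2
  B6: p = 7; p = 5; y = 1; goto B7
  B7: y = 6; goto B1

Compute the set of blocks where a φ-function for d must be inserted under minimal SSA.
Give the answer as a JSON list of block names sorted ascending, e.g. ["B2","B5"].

Answer: ["B1", "B6"]

Analysis:
idom tree: B1←B0 B2←B1 B3←B2 B4←B1 B5←B2 B6←B1 B7←B6
Join-block Dom:
  B1: preds {B0,B7}: {B0} ∩ {B0,B1,B6,B7} = {B0}; idom=B0
  B2: preds {B1,B5}: {B0,B1} ∩ {B0,B1,B2,B5} = {B0,B1}; idom=B1
  B6: preds {B3,B4}: {B0,B1,B2,B3} ∩ {B0,B1,B4} = {B0,B1}; idom=B1

DF derivation:
  join B1 pred B0: · stop@B0
  join B1 pred B7: B7→B6→B1 stop@B0
  join B2 pred B1: · stop@B1
  join B2 pred B5: B5→B2 stop@B1
  join B6 pred B3: B3→B2 stop@B1
  join B6 pred B4: B4 stop@B1
  B0: DF=∅
  B1: DF={B1}
  B2: DF={B2,B6}
  B3: DF={B6}
  B4: DF={B6}
  B5: DF={B2}
  B6: DF={B1}
  B7: DF={B1}

φ for d: defs {B1,B3}
  DF⁺ = {B1,B6}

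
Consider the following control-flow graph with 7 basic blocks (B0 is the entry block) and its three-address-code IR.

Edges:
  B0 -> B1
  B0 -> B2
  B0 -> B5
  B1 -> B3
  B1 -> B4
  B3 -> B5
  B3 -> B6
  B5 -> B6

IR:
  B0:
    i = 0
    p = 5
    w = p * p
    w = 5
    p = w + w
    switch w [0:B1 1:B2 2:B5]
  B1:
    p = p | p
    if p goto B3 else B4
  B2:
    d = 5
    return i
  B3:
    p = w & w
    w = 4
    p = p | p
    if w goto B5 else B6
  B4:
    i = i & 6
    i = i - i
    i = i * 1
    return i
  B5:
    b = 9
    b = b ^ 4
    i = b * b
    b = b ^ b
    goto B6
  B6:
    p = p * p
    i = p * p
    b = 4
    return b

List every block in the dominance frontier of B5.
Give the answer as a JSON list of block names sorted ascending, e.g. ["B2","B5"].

idom tree: B1←B0 B2←B0 B3←B1 B4←B1 B5←B0 B6←B0
Dom∩ at merges:
  B5: preds {B0,B3}: {B0} ∩ {B0,B1,B3} = {B0}; idom=B0
  B6: preds {B3,B5}: {B0,B1,B3} ∩ {B0,B5} = {B0}; idom=B0

DF walk-up:
  B5←B0: walk · to B0
  B5←B3: walk B3→B1 to B0
  B6←B3: walk B3→B1 to B0
  B6←B5: walk B5 to B0
  B0 → ∅
  B1 → {B5,B6}
  B2 → ∅
  B3 → {B5,B6}
  B4 → ∅
  B5 → {B6}
  B6 → ∅

DF(B5) = ["B6"]

Answer: ["B6"]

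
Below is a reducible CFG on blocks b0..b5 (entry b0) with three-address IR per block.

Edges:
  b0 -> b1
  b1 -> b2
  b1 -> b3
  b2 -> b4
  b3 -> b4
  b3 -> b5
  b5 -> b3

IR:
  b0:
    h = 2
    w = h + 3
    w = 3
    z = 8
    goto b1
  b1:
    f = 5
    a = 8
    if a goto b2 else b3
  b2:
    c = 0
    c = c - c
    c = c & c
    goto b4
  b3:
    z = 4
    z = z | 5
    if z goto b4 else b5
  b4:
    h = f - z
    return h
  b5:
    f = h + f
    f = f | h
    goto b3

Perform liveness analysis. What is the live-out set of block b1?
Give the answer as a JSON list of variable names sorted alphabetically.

Answer: ["f", "h", "z"]

Analysis:
def/use:
  b0: {h,w,z} / ∅
  b1: {a,f} / ∅
  b2: {c} / ∅
  b3: {z} / ∅
  b4: {h} / {f,z}
  b5: {f} / {f,h}

Live sets:
  live b0: ∅→{h,z}
  live b1: {h,z}→{f,h,z}
  live b2: {f,z}→{f,z}
  live b3: {f,h}→{f,h,z}
  live b4: {f,z}→∅
  live b5: {f,h}→{f,h}

live-out(b1) = ["f", "h", "z"]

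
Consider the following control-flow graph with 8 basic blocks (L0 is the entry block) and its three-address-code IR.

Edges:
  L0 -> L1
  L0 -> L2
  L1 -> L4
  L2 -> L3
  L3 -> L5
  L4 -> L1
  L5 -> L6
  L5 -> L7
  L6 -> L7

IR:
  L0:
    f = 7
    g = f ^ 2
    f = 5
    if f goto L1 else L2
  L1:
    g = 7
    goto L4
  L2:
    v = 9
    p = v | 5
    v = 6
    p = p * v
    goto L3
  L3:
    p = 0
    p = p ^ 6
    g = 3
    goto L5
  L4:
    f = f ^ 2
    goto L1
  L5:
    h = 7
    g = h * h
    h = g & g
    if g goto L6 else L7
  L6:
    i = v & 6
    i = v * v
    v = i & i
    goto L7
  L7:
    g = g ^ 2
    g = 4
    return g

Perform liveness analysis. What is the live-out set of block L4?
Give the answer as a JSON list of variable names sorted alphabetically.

Answer: ["f"]

Analysis:
Per-block:
  L0 def {f,g} use ∅
  L1 def {g} use ∅
  L2 def {p,v} use ∅
  L3 def {g,p} use ∅
  L4 def {f} use {f}
  L5 def {g,h} use ∅
  L6 def {i,v} use {v}
  L7 def {g} use {g}

Backward fixpoint:
  L0: in=∅ out={f}
  L1: in={f} out={f}
  L2: in=∅ out={v}
  L3: in={v} out={v}
  L4: in={f} out={f}
  L5: in={v} out={g,v}
  L6: in={g,v} out={g}
  L7: in={g} out=∅

live-out(L4) = ["f"]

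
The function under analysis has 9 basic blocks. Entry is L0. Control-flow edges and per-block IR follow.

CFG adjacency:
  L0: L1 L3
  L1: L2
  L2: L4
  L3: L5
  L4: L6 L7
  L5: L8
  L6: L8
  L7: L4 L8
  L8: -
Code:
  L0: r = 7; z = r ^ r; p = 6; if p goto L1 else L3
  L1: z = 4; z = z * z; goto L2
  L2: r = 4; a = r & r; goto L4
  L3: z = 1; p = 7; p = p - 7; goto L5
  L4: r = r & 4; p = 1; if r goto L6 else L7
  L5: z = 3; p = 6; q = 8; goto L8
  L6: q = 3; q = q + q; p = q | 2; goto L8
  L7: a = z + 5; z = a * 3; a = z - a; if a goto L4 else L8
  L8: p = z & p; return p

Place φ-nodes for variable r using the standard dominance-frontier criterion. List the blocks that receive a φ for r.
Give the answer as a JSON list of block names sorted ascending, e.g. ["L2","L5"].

idom tree: L1←L0 L2←L1 L3←L0 L4←L2 L5←L3 L6←L4 L7←L4 L8←L0
Dom at joins:
  L4: preds {L2,L7}: {L0,L1,L2} ∩ {L0,L1,L2,L4,L7} = {L0,L1,L2}; idom=L2
  L8: preds {L5,L6,L7}: {L0,L3,L5} ∩ {L0,L1,L2,L4,L6} ∩ {L0,L1,L2,L4,L7} = {L0}; idom=L0

DF walk-up:
  join L4 pred L2: · stop@L2
  join L4 pred L7: L7→L4 stop@L2
  join L8 pred L5: L5→L3 stop@L0
  join L8 pred L6: L6→L4→L2→L1 stop@L0
  join L8 pred L7: L7→L4→L2→L1 stop@L0
  DF(L0)=∅
  DF(L1)={L8}
  DF(L2)={L8}
  DF(L3)={L8}
  DF(L4)={L4,L8}
  DF(L5)={L8}
  DF(L6)={L8}
  DF(L7)={L4,L8}
  DF(L8)=∅

φ for r: defs {L0,L2,L4}
  DF⁺ = {L4,L8}

Answer: ["L4", "L8"]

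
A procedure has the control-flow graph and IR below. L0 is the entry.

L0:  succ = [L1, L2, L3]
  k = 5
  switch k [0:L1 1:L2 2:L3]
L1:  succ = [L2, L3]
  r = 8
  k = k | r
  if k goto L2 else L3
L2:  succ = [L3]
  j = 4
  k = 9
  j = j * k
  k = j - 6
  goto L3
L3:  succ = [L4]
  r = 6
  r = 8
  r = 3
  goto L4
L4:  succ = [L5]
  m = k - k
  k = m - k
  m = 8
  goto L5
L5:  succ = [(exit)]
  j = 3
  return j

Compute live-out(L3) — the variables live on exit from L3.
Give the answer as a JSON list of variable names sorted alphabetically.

Per-block:
  L0: def={k} ue=∅
  L1: def={k,r} ue={k}
  L2: def={j,k} ue=∅
  L3: def={r} ue=∅
  L4: def={k,m} ue={k}
  L5: def={j} ue=∅

Backward fixpoint:
  L0: in=∅ out={k}
  L1: in={k} out={k}
  L2: in=∅ out={k}
  L3: in={k} out={k}
  L4: in={k} out=∅
  L5: in=∅ out=∅

live-out(L3) = ["k"]

Answer: ["k"]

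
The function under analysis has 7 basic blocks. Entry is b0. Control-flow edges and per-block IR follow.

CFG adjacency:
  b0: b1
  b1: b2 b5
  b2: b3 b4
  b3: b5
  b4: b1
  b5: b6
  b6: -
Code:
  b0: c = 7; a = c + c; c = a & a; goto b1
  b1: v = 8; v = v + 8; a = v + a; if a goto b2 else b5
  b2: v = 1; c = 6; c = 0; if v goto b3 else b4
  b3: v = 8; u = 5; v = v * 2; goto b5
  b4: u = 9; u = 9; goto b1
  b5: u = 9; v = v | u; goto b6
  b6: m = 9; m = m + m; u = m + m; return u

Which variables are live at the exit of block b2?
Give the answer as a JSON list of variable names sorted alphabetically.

Answer: ["a"]

Analysis:
Per-block:
  b0: def={a,c} ue=∅
  b1: def={a,v} ue={a}
  b2: def={c,v} ue=∅
  b3: def={u,v} ue=∅
  b4: def={u} ue=∅
  b5: def={u,v} ue={v}
  b6: def={m,u} ue=∅

Liveness:
  b0: in=∅ out={a}
  b1: in={a} out={a,v}
  b2: in={a} out={a}
  b3: in=∅ out={v}
  b4: in={a} out={a}
  b5: in={v} out=∅
  b6: in=∅ out=∅

live-out(b2) = ["a"]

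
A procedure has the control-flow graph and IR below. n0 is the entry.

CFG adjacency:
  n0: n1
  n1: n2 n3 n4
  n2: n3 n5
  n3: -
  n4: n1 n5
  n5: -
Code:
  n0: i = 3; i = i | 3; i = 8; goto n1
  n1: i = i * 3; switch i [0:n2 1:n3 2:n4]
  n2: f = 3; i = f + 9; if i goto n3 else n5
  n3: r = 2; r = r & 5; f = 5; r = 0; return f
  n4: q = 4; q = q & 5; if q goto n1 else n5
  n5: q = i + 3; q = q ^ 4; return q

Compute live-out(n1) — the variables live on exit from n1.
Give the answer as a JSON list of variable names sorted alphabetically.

Answer: ["i"]

Working:
def/use:
  n0: def={i} ue=∅
  n1: def={i} ue={i}
  n2: def={f,i} ue=∅
  n3: def={f,r} ue=∅
  n4: def={q} ue=∅
  n5: def={q} ue={i}

Liveness:
  n0: in=∅ out={i}
  n1: in={i} out={i}
  n2: in=∅ out={i}
  n3: in=∅ out=∅
  n4: in={i} out={i}
  n5: in={i} out=∅

live-out(n1) = ["i"]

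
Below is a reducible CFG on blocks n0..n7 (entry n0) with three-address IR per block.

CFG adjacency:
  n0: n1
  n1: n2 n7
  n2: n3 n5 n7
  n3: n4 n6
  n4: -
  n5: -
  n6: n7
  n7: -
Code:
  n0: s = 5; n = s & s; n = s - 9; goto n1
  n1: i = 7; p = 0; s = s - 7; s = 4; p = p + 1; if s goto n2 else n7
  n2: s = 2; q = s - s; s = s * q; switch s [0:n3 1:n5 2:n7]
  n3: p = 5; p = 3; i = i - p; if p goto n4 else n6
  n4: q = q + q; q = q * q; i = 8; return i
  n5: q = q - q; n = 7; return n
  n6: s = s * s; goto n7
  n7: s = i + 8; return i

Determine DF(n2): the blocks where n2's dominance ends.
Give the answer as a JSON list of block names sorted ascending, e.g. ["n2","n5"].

Answer: ["n7"]

Working:
idom tree: n1←n0 n2←n1 n3←n2 n4←n3 n5←n2 n6←n3 n7←n1
Join-block Dom:
  n7: preds {n1,n2,n6}: {n0,n1} ∩ {n0,n1,n2} ∩ {n0,n1,n2,n3,n6} = {n0,n1}; idom=n1

Frontier:
  n7←n1: walk · to n1
  n7←n2: walk n2 to n1
  n7←n6: walk n6→n3→n2 to n1
  n0: DF=∅
  n1: DF=∅
  n2: DF={n7}
  n3: DF={n7}
  n4: DF=∅
  n5: DF=∅
  n6: DF={n7}
  n7: DF=∅

DF(n2) = ["n7"]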